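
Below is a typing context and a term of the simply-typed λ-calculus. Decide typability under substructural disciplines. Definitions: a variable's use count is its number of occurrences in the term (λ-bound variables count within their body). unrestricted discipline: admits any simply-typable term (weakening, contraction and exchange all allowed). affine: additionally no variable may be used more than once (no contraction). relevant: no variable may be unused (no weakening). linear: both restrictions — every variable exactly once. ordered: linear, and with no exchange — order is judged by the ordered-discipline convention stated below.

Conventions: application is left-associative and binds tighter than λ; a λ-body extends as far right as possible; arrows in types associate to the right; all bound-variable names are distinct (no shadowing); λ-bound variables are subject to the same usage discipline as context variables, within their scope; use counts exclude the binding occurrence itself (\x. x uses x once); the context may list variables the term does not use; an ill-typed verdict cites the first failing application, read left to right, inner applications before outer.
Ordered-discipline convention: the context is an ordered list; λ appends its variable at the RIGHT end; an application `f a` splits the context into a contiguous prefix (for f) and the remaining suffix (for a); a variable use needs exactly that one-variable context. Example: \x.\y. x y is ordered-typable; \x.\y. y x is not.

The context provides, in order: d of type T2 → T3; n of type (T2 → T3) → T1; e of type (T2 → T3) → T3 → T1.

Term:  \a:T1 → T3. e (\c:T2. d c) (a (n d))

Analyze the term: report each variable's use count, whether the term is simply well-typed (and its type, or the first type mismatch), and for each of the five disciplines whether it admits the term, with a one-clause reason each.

variable uses: d: 2×; n: 1×; e: 1×; a (λ-bound): 1×; c (λ-bound): 1×
uses in reading order: e, d, c, a, n, d
typing: the term checks, with type (T1 → T3) → T1
ordered: ✗, d ×2 used more than once (contraction)
linear: ✗, d ×2 used more than once (contraction)
affine: ✗, d ×2 used more than once (contraction)
relevant: ✓, at least one use each (d, n, e, a, c)
unrestricted: ✓, well-typed at (T1 → T3) → T1; no restrictions here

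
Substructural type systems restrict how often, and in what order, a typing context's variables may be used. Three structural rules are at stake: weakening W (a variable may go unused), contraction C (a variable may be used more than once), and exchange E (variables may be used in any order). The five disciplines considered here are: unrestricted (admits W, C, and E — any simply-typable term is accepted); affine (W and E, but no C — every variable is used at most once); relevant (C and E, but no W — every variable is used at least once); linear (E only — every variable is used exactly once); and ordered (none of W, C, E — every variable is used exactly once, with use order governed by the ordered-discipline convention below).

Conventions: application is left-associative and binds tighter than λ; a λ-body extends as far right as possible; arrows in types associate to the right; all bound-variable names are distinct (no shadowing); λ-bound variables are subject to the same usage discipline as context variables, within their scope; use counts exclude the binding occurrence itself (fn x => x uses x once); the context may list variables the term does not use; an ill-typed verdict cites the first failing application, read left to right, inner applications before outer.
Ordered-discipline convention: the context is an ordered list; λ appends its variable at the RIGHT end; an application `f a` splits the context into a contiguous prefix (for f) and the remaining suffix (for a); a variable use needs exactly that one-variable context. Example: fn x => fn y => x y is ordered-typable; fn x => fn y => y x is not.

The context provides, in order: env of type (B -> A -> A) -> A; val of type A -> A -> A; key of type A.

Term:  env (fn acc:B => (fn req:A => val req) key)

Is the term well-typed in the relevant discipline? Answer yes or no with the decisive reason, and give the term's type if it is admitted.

no — acc left unused
use counts: env=1; val=1; key=1; acc (bound)=0; req (bound)=1
uses in reading order: env, val, req, key
typing: well-typed — term : A
across the five disciplines: ordered ✗ · linear ✗ · affine ✓ · relevant ✗ · unrestricted ✓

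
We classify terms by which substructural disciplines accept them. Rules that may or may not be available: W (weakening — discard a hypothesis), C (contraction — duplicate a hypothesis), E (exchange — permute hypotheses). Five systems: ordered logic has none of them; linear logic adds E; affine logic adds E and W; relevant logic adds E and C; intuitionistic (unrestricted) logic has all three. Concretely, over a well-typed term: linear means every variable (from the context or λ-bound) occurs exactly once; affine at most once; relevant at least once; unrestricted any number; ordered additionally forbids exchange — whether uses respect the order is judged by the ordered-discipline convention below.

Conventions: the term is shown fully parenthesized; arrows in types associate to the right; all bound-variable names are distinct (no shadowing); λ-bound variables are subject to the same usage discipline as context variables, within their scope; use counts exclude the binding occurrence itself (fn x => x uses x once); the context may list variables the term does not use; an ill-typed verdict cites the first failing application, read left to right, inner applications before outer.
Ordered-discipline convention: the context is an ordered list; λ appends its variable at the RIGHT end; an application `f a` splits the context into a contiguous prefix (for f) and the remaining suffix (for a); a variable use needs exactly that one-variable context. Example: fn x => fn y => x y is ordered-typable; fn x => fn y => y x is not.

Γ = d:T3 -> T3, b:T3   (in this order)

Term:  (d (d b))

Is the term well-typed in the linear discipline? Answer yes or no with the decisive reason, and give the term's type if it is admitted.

no — repeated use of d ×2
variable uses: d ×2; b ×1
left-to-right use order: d, d, b
typing: well-typed — term : T3
across the five disciplines: ordered ✗ · linear ✗ · affine ✗ · relevant ✓ · unrestricted ✓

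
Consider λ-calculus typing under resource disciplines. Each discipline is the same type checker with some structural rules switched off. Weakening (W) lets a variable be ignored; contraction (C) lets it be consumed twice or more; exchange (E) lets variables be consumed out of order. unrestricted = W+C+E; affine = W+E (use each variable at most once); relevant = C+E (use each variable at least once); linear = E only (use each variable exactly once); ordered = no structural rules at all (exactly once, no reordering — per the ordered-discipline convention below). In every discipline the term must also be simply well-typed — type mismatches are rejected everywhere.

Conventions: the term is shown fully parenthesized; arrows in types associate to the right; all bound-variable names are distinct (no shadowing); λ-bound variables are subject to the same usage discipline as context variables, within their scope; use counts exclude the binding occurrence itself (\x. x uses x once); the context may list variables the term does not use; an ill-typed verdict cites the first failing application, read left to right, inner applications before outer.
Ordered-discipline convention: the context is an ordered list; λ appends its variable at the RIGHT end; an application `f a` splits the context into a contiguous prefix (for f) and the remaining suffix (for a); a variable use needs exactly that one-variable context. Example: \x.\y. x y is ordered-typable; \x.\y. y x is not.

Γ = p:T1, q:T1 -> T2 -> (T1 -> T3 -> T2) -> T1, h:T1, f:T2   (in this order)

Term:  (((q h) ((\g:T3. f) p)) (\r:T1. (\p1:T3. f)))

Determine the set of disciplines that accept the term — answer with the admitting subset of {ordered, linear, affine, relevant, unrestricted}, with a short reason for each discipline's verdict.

admitting disciplines: none
variable uses: p: 1; q: 1; h: 1; f: 2; g (λ-bound): 0; r (λ-bound): 0; p1 (λ-bound): 0
uses in reading order: q, h, f, p, f
typing: ill-typed: argument of type T1 where T3 is required
ordered ✗ (the type mismatch rejects it)
linear ✗ (not simply typable)
affine ✗ (fails simple typing)
relevant ✗ (a type mismatch blocks all five)
unrestricted ✗ (the type mismatch rejects it)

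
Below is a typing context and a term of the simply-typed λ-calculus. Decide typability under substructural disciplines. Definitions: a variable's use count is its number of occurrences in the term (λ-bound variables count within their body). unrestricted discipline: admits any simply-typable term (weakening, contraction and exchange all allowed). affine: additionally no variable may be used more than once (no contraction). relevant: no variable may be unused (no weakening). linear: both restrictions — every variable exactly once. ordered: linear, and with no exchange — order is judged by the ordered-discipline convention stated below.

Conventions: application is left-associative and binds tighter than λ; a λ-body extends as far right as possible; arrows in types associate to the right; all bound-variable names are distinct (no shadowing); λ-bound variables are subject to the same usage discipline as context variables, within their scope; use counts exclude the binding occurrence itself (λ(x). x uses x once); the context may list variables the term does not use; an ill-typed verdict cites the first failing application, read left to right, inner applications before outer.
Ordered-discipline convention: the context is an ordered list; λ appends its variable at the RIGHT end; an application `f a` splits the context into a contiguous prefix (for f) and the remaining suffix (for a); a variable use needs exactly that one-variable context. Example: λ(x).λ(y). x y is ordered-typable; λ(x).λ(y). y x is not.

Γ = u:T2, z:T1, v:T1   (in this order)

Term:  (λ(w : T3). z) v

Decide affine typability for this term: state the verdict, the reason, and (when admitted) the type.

no — a type mismatch blocks all five
usage: u=0, z=1, v=1, w (λ-bound)=0
order of uses: z, v
typing: ill-typed: argument of type T1 where T3 is required
across the five disciplines: ordered ✗; linear ✗; affine ✗; relevant ✗; unrestricted ✗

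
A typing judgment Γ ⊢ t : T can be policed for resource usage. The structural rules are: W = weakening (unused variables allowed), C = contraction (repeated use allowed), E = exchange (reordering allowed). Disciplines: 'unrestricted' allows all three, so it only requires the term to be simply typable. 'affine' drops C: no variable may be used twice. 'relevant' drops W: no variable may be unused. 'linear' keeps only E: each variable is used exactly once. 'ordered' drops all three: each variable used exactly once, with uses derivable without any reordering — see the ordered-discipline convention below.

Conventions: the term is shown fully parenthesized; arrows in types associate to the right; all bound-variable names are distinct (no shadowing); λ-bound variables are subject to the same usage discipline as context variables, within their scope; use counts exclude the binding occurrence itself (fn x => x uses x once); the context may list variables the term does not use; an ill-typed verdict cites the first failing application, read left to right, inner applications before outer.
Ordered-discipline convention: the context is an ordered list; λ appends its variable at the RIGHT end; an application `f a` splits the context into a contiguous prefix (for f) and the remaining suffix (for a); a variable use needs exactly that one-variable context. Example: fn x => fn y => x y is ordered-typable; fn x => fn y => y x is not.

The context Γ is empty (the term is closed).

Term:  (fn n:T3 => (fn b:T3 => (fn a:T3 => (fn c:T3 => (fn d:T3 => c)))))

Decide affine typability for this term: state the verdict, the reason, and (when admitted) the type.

yes — none of n, b, a, c, d used more than once; term : T3 -> T3 -> T3 -> T3 -> T3 -> T3
variable uses: n (λ-bound) ×0; b (λ-bound) ×0; a (λ-bound) ×0; c (λ-bound) ×1; d (λ-bound) ×0
uses in reading order: c
typing: the term checks, with type T3 -> T3 -> T3 -> T3 -> T3 -> T3
across the five disciplines: ordered ✗; linear ✗; affine ✓; relevant ✗; unrestricted ✓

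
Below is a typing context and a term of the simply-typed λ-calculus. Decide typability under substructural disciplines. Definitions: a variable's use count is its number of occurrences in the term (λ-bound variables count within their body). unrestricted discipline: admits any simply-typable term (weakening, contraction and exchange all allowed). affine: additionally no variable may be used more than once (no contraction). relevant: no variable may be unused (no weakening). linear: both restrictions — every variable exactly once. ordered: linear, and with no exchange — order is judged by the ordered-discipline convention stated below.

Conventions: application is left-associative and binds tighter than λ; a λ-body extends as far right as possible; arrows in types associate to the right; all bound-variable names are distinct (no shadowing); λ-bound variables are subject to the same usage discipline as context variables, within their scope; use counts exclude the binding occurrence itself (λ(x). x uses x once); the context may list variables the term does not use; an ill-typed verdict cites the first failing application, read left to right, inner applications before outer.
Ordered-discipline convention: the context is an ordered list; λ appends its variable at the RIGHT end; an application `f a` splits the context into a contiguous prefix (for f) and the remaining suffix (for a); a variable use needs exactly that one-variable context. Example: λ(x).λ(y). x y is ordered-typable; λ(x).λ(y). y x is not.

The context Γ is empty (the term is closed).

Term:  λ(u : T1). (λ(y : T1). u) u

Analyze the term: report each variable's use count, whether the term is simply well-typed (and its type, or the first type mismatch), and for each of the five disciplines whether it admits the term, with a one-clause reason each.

usage: u (bound)=2; y (bound)=0
left-to-right use order: u, u
typing: the term checks, with type T1 -> T1
ordered: ✗ — uses contraction: u ×2; y never used (weakening)
linear: ✗ — uses contraction: u ×2; y never used (weakening)
affine: ✗ — uses contraction: u ×2
relevant: ✗ — y never used (weakening)
unrestricted: ✓ — simply typable at T1 -> T1; W, C, E all held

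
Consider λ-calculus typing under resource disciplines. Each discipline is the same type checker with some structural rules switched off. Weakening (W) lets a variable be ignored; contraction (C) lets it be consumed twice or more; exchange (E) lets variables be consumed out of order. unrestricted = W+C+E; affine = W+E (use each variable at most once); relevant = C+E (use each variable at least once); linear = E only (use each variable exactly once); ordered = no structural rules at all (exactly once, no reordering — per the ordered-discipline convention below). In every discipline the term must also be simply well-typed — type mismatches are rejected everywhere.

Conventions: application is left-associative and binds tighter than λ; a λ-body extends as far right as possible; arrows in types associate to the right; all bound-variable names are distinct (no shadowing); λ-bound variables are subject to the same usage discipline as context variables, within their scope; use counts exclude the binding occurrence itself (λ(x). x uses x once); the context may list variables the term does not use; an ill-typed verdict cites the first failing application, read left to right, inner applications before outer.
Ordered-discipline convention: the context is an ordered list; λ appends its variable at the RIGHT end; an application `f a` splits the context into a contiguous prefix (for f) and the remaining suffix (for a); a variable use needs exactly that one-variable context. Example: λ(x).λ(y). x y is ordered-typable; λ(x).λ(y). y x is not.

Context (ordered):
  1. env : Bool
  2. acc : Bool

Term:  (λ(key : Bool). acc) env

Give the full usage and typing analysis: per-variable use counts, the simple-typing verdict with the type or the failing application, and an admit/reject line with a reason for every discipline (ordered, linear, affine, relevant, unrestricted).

usage: env: 1; acc: 1; key (bound): 0
left-to-right use order: acc, env
typing: well-typed at Bool
ordered: ✗ — needs weakening: key unused
linear: ✗ — needs weakening: key unused
affine: ✓ — none of env, acc, key used more than once
relevant: ✗ — needs weakening: key unused
unrestricted: ✓ — well-typed at Bool; no restrictions here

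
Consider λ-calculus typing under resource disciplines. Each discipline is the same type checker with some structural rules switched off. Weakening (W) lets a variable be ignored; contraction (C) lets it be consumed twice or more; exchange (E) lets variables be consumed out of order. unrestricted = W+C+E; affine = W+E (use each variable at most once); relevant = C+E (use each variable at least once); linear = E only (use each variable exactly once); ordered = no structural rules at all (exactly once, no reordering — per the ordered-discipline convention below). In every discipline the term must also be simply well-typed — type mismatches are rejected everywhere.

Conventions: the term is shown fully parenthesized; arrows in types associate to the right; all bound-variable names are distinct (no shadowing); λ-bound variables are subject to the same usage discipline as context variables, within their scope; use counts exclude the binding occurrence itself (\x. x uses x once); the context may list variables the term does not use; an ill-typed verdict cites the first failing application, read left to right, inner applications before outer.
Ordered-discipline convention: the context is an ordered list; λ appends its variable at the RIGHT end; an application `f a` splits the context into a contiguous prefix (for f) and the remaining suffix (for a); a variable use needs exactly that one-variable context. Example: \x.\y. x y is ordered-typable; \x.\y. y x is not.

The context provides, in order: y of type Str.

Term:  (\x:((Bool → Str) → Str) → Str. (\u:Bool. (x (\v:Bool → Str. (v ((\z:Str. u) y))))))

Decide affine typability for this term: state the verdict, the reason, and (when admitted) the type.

yes — none of y, x, u, v, z used more than once; term : (((Bool → Str) → Str) → Str) → Bool → Str
variable uses: y=1; x (λ-bound)=1; u (λ-bound)=1; v (λ-bound)=1; z (λ-bound)=0
left-to-right use order: x, v, u, y
typing: well-typed — term : (((Bool → Str) → Str) → Str) → Bool → Str
summary: ordered ✗ · linear ✗ · affine ✓ · relevant ✗ · unrestricted ✓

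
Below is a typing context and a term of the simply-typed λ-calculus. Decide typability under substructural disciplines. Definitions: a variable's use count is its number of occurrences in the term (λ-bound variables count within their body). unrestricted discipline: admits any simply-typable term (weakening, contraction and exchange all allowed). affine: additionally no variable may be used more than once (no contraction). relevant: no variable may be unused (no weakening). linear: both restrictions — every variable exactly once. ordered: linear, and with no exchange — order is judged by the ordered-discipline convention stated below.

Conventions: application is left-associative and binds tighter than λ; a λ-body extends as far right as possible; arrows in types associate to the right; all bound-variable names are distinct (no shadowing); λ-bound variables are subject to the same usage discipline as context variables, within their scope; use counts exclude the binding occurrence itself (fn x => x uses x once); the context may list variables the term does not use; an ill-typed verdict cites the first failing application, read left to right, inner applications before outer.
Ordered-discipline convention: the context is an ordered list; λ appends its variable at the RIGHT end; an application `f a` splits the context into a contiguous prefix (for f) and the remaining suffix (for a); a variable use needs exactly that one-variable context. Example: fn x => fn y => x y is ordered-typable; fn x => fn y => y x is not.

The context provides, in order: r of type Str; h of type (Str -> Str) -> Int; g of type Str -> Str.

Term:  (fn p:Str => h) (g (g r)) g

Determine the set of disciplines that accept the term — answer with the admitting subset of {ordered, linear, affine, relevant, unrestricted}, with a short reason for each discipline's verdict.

accepted by: unrestricted
variable uses: r: 1×; h: 1×; g: 3×; p (λ-bound): 0×
uses in reading order: h, g, g, r, g
typing: ✓ — Int
ordered: ✗, g ×3 used more than once (contraction); needs weakening: p unused
linear: ✗, g ×3 used more than once (contraction); needs weakening: p unused
affine: ✗, g ×3 used more than once (contraction)
relevant: ✗, needs weakening: p unused
unrestricted: ✓, typability at Int is all that's needed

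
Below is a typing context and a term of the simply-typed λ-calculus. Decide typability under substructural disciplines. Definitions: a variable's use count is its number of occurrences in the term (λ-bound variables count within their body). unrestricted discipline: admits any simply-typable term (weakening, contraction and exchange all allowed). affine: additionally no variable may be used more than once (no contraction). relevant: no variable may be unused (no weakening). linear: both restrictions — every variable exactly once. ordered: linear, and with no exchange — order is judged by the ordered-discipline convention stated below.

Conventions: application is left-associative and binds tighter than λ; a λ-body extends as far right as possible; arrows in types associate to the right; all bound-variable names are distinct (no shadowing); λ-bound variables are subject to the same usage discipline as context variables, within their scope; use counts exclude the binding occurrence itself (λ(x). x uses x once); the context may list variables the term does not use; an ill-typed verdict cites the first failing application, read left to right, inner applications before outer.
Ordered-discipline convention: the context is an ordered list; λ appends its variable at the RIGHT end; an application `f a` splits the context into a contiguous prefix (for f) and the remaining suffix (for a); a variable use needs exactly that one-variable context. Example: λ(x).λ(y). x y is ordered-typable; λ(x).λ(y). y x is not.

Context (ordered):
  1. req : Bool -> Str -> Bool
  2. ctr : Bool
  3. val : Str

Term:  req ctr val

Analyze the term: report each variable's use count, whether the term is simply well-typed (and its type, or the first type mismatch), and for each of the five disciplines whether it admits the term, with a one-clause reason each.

counts: req=1; ctr=1; val=1
uses in reading order: req, ctr, val
typing: ✓ — Bool
ordered: ✓, single-use (req, ctr, val), ordered derivation ok
linear: ✓, each of req, ctr, val used exactly once
affine: ✓, no duplicate uses among req, ctr, val
relevant: ✓, none of req, ctr, val goes unused
unrestricted: ✓, simply typable at Bool; W, C, E all held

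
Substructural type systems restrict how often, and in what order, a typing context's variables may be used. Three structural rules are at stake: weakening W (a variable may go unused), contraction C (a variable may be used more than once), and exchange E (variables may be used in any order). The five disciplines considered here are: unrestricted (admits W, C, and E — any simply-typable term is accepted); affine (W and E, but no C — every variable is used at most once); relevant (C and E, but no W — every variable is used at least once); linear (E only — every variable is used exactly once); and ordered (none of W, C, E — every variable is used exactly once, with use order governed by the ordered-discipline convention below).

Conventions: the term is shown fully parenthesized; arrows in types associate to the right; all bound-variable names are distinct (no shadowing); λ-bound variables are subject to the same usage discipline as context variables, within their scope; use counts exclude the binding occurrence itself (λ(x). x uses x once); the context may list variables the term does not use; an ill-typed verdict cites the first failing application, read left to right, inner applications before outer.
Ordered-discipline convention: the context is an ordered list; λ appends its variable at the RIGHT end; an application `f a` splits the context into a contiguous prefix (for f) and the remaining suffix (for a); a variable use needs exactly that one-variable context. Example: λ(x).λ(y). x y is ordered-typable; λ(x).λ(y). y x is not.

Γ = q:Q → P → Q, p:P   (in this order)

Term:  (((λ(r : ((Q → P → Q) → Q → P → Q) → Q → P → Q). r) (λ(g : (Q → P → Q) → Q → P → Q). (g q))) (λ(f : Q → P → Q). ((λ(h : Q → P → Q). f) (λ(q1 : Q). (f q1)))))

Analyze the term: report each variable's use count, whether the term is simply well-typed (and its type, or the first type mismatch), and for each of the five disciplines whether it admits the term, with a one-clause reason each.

usage: q: 1×; p: 0×; r (bound): 1×; g (bound): 1×; f (bound): 2×; h (bound): 0×; q1 (bound): 1×
order of uses: r, g, q, f, f, q1
typing: well-typed at Q → P → Q
ordered: ✗ — uses contraction: f ×2; unused: p, h — weakening required
linear: ✗ — uses contraction: f ×2; unused: p, h — weakening required
affine: ✗ — uses contraction: f ×2
relevant: ✗ — unused: p, h — weakening required
unrestricted: ✓ — well-typed at Q → P → Q; no restrictions here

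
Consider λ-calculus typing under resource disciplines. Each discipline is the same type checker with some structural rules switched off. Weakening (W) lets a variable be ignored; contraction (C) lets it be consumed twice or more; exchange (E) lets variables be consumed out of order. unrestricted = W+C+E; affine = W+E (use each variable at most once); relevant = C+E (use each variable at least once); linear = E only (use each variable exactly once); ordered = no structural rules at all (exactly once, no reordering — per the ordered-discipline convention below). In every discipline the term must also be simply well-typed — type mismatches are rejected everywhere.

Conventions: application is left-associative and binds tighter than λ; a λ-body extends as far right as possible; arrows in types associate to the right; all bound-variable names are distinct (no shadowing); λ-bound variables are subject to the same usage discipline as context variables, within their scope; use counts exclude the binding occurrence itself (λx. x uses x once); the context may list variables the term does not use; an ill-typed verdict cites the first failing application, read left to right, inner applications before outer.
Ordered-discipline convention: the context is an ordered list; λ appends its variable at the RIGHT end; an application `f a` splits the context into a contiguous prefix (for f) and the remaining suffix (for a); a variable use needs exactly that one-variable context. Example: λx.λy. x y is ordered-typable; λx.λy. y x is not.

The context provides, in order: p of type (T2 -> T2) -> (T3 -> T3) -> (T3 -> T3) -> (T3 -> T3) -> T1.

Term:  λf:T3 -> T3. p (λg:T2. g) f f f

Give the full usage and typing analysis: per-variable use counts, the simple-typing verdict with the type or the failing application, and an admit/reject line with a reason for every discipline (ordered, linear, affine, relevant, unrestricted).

variable uses: p: 1, f [bound]: 3, g [bound]: 1
uses in reading order: p, g, f, f, f
typing: well-typed — term : (T3 -> T3) -> T1
ordered: ✗ — repeated use of f ×3
linear: ✗ — repeated use of f ×3
affine: ✗ — repeated use of f ×3
relevant: ✓ — p, f, g: all used, weakening unneeded
unrestricted: ✓ — well-typed at (T3 -> T3) -> T1; no restrictions here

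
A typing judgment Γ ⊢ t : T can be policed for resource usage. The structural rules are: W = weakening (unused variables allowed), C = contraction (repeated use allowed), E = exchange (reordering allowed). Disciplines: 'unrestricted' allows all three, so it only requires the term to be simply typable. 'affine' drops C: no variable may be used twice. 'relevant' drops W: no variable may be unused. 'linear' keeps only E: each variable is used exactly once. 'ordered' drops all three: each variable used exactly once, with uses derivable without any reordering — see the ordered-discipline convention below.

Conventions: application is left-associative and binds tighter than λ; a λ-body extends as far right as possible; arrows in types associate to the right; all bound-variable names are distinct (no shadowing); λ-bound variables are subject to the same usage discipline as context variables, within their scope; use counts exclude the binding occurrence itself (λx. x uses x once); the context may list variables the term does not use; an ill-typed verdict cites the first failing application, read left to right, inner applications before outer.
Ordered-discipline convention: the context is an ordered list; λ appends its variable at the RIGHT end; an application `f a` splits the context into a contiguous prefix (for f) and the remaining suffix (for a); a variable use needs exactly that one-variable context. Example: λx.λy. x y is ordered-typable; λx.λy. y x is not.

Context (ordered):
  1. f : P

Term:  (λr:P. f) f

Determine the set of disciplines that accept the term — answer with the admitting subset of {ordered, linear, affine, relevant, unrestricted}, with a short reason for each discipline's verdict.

admitting disciplines: unrestricted
counts: f: 2×, r (bound): 0×
use order (left to right): f, f
typing: the term checks, with type P
ordered ✗ (repeated use of f ×2; r never used (weakening))
linear ✗ (repeated use of f ×2; r never used (weakening))
affine ✗ (repeated use of f ×2)
relevant ✗ (r never used (weakening))
unrestricted ✓ (well-typed at P; no restrictions here)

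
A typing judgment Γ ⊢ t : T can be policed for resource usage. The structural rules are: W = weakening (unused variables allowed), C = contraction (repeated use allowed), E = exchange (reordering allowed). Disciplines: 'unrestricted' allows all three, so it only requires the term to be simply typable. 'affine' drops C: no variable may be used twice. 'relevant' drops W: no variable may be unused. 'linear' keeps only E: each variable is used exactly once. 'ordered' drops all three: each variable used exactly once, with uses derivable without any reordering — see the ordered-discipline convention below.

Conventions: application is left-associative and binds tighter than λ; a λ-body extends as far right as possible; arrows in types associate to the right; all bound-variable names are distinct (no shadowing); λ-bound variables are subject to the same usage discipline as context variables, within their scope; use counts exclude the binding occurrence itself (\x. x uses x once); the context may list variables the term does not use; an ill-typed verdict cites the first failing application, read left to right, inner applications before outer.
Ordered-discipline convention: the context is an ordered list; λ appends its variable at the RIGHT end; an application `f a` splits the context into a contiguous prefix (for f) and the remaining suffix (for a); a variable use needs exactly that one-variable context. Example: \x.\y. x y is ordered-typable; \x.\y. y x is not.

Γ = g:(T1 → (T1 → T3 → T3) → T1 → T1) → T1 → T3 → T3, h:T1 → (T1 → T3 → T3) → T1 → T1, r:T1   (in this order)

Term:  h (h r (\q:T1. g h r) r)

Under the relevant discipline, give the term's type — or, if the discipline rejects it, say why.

not well-typed under relevant — needs weakening: q unused
use counts: g: 1; h: 3; r: 3; q (λ-bound): 0
use order (left to right): h, h, r, g, h, r, r
typing: well-typed — term : (T1 → T3 → T3) → T1 → T1
per-discipline verdicts: ordered ✗ | linear ✗ | affine ✗ | relevant ✗ | unrestricted ✓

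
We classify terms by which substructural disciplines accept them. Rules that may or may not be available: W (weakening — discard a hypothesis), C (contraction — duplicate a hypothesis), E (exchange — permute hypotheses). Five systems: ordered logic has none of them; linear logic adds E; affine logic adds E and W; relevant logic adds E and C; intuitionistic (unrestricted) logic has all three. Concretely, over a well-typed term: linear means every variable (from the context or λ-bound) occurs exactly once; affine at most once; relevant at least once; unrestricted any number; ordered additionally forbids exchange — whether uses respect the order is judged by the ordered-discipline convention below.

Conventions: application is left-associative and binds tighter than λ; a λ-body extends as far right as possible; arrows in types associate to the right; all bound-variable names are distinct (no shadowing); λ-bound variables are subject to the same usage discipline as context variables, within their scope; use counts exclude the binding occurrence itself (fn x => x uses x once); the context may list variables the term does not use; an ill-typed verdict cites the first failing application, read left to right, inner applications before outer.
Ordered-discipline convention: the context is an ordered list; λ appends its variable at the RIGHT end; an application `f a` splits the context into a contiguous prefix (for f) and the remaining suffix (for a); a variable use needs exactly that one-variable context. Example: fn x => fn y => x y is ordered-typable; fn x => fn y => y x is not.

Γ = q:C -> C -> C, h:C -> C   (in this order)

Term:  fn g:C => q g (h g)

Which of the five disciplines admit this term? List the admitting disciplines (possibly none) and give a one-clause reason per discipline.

admitting disciplines: relevant, unrestricted
variable uses: q=1; h=1; g (bound)=2
left-to-right use order: q, g, h, g
typing: well-typed at C -> C
ordered: ✗, g ×2 used more than once (contraction)
linear: ✗, g ×2 used more than once (contraction)
affine: ✗, g ×2 used more than once (contraction)
relevant: ✓, none of q, h, g goes unused
unrestricted: ✓, simply typable at C -> C; W, C, E all held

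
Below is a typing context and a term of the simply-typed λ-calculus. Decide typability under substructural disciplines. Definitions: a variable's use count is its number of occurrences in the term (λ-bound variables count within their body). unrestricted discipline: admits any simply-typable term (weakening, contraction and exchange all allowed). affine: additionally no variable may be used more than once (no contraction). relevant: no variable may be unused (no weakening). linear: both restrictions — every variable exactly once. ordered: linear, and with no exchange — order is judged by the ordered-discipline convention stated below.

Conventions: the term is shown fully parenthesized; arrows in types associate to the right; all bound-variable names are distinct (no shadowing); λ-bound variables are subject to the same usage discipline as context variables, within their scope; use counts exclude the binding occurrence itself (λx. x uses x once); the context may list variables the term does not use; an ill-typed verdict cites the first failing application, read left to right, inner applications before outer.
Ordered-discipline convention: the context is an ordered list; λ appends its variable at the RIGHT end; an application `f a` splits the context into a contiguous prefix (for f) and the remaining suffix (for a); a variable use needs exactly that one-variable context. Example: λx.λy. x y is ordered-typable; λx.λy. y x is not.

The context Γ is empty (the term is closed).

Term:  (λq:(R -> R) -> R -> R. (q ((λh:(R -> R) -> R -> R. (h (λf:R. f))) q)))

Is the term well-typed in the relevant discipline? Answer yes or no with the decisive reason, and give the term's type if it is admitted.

yes — q, h, f: all used, weakening unneeded; term : ((R -> R) -> R -> R) -> R -> R
variable uses: q (λ-bound): 2, h (λ-bound): 1, f (λ-bound): 1
left-to-right use order: q, h, f, q
typing: well-typed at ((R -> R) -> R -> R) -> R -> R
across the five disciplines: ordered ✗, linear ✗, affine ✗, relevant ✓, unrestricted ✓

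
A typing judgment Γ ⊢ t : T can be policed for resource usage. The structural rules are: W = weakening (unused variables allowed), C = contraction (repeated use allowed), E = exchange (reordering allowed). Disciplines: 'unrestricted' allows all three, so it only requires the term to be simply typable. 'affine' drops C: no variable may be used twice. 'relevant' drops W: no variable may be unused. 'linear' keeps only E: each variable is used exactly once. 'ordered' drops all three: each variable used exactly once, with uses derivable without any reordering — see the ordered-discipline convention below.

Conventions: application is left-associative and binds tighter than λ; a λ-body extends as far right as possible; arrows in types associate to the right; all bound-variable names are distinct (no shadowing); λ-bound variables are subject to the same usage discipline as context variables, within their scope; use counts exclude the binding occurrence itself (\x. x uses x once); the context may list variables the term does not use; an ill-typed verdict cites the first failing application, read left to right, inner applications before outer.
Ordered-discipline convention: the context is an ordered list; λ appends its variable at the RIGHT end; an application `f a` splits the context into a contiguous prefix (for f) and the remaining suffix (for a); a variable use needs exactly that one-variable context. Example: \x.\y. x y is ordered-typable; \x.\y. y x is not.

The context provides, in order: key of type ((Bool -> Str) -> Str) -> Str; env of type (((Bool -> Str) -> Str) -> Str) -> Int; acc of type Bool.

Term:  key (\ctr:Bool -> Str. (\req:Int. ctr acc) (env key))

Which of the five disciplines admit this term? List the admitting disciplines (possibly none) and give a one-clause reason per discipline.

admitting disciplines: unrestricted
counts: key: 2×; env: 1×; acc: 1×; ctr [bound]: 1×; req [bound]: 0×
use order (left to right): key, ctr, acc, env, key
typing: well-typed — term : Str
ordered: ✗, repeated use of key ×2; needs weakening: req unused
linear: ✗, repeated use of key ×2; needs weakening: req unused
affine: ✗, repeated use of key ×2
relevant: ✗, needs weakening: req unused
unrestricted: ✓, simply typable at Str; W, C, E all held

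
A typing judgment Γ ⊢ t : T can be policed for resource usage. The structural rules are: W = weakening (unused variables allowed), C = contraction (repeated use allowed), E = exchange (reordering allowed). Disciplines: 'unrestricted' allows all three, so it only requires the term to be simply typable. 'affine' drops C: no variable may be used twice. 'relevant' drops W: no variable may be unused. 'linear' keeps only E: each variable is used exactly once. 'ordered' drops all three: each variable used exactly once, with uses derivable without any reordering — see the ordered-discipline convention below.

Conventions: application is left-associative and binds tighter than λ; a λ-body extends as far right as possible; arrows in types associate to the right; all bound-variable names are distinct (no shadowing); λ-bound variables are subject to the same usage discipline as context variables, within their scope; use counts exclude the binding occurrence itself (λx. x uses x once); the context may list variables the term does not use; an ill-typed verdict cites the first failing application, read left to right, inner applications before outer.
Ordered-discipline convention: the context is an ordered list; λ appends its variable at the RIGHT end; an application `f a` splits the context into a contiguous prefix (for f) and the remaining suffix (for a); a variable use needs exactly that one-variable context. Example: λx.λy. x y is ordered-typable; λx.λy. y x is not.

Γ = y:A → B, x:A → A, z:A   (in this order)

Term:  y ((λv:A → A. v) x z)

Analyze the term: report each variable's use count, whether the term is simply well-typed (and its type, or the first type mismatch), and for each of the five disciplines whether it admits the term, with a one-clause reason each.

usage: y=1; x=1; z=1; v (λ-bound)=1
left-to-right use order: y, v, x, z
typing: well-typed — term : B
ordered: ✓ — single-use (y, x, z, v), ordered derivation ok
linear: ✓ — exactly-once usage across y, x, z, v
affine: ✓ — at most one use each (y, x, z, v)
relevant: ✓ — every one of y, x, z, v appears
unrestricted: ✓ — simply typable at B; W, C, E all held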